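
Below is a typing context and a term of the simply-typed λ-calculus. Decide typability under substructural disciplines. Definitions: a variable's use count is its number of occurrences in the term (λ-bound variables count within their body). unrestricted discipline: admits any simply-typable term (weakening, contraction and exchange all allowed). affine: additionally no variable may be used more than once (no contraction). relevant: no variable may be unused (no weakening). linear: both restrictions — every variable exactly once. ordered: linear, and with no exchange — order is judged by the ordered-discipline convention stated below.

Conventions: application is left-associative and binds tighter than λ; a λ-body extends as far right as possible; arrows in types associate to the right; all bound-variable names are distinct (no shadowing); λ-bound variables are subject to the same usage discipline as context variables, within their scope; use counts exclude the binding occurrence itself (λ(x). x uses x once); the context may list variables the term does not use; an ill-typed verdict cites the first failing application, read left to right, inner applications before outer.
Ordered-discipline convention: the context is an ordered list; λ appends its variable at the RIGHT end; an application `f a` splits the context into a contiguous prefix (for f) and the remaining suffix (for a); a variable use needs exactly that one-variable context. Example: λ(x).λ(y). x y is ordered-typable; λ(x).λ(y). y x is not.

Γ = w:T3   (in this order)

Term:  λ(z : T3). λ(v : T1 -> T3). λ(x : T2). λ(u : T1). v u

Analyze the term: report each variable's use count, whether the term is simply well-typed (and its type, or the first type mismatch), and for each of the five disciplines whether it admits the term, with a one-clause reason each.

usage: w: 0×, z (λ-bound): 0×, v (λ-bound): 1×, x (λ-bound): 0×, u (λ-bound): 1×
order of uses: v, u
typing: ✓ — T3 -> (T1 -> T3) -> T2 -> T1 -> T3
ordered: ✗, needs weakening: w, z, x unused
linear: ✗, needs weakening: w, z, x unused
affine: ✓, no duplicate uses among w, z, v, x, u
relevant: ✗, needs weakening: w, z, x unused
unrestricted: ✓, simply typable at T3 -> (T1 -> T3) -> T2 -> T1 -> T3; W, C, E all held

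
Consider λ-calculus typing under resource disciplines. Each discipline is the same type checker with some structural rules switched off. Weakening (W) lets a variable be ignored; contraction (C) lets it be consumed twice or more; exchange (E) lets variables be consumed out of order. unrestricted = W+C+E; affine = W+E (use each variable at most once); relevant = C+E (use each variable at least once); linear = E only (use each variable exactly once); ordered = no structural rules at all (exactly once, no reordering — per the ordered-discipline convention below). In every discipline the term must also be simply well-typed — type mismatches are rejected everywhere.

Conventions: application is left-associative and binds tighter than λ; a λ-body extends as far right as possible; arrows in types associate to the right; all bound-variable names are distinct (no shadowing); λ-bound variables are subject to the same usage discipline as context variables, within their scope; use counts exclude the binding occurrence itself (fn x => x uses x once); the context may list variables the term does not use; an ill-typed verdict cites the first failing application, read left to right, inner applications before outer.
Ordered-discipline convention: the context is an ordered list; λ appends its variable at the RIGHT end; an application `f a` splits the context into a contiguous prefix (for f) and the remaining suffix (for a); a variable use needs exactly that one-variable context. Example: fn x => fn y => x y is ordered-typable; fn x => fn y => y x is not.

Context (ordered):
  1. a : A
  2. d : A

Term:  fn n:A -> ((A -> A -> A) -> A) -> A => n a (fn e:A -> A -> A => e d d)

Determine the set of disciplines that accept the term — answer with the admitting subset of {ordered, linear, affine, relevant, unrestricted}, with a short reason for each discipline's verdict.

admitted in: relevant, unrestricted
counts: a=1; d=2; n [bound]=1; e [bound]=1
use order (left to right): n, a, e, d, d
typing: well-typed — term : (A -> ((A -> A -> A) -> A) -> A) -> A
ordered: ✗ — repeated use of d ×2
linear: ✗ — repeated use of d ×2
affine: ✗ — repeated use of d ×2
relevant: ✓ — at least one use each (a, d, n, e)
unrestricted: ✓ — simply typable at (A -> ((A -> A -> A) -> A) -> A) -> A; W, C, E all held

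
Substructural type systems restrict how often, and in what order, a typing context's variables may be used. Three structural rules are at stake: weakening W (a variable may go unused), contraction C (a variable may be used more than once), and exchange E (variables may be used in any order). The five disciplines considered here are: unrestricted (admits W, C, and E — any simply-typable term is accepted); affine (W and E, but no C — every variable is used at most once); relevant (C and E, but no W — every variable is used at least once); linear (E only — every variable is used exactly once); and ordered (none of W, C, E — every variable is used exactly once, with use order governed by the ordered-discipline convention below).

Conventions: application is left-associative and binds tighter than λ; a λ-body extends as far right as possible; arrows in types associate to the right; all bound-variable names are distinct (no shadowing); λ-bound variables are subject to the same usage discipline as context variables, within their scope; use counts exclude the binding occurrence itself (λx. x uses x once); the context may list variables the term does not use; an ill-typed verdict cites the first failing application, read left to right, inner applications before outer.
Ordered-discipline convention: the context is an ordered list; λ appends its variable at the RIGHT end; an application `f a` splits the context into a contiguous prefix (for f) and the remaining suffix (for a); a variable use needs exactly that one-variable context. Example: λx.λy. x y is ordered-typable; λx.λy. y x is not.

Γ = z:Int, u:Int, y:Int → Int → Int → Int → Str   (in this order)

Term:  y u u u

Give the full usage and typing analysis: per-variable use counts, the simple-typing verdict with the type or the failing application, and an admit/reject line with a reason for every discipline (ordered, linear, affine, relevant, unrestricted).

usage: z: 0; u: 3; y: 1
left-to-right use order: y, u, u, u
typing: well-typed — term : Int → Str
ordered ✗ (repeated use of u ×3; needs weakening: z unused)
linear ✗ (repeated use of u ×3; needs weakening: z unused)
affine ✗ (repeated use of u ×3)
relevant ✗ (needs weakening: z unused)
unrestricted ✓ (typability at Int → Str is all that's needed)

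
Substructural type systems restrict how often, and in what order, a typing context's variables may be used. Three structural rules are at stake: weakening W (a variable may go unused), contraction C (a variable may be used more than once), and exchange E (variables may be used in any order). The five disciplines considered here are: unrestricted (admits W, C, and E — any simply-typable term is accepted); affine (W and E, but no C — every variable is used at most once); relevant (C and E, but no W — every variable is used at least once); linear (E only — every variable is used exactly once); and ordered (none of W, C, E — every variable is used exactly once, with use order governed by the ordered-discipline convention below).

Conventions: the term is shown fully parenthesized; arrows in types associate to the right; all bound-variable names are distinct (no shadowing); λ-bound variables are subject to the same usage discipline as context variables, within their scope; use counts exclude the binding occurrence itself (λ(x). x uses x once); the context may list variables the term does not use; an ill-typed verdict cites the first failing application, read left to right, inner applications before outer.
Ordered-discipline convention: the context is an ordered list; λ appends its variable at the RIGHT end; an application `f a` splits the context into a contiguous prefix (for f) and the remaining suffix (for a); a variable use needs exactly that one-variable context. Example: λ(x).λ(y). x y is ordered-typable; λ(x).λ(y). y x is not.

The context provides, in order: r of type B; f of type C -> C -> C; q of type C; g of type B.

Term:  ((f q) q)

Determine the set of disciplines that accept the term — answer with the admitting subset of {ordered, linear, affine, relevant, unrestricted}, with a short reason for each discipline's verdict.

admitted in: unrestricted
use counts: r ×0; f ×1; q ×2; g ×0
use order (left to right): f, q, q
typing: the term checks, with type C
ordered ✗ (repeated use of q ×2; unused: r, g — weakening required)
linear ✗ (repeated use of q ×2; unused: r, g — weakening required)
affine ✗ (repeated use of q ×2)
relevant ✗ (unused: r, g — weakening required)
unrestricted ✓ (type-checks (C) and nothing is barred)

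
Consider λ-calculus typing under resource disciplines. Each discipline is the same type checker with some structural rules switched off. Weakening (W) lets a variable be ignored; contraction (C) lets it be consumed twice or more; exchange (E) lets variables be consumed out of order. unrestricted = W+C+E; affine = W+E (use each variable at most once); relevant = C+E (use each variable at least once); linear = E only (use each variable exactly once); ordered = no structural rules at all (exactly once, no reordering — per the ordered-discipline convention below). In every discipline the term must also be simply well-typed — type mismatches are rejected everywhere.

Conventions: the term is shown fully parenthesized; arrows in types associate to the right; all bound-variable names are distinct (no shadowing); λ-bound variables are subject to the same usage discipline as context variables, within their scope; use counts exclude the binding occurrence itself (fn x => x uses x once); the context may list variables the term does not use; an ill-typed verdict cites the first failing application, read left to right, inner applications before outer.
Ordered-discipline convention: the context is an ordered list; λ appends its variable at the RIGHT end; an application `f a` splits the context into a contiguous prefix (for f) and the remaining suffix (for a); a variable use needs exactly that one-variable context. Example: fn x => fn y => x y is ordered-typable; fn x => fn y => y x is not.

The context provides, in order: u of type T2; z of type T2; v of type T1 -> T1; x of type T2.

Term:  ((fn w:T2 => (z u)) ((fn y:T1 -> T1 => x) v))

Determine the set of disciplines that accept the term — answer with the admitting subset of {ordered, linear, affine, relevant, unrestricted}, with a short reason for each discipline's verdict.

admitting disciplines: none
counts: u=1, z=1, v=1, x=1, w (bound)=0, y (bound)=0
left-to-right use order: z, u, x, v
typing: ill-typed: non-arrow in function slot: T2
ordered ✗ (a type mismatch blocks all five)
linear ✗ (the type mismatch rejects it)
affine ✗ (not simply typable)
relevant ✗ (fails simple typing)
unrestricted ✗ (a type mismatch blocks all five)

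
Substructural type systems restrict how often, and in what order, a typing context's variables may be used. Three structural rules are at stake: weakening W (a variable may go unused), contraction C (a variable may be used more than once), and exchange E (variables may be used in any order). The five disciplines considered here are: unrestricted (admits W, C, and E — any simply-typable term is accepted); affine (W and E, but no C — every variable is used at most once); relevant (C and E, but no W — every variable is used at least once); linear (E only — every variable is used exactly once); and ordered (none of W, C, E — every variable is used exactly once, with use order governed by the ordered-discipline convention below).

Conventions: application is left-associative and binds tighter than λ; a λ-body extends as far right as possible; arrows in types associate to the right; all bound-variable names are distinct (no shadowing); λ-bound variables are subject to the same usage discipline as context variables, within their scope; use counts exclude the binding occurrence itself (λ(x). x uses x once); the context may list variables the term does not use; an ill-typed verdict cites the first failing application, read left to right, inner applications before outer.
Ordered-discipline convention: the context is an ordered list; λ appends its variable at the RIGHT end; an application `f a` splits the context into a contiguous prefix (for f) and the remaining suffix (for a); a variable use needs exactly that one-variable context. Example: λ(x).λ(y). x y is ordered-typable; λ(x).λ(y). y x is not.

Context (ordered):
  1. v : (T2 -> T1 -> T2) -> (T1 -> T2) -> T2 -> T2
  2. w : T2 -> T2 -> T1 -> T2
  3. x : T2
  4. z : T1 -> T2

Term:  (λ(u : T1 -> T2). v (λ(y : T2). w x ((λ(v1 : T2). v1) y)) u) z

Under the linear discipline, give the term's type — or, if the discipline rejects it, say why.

term : T2 -> T2
usage: v: 1×; w: 1×; x: 1×; z: 1×; u (bound): 1×; y (bound): 1×; v1 (bound): 1×
uses in reading order: v, w, x, v1, y, u, z
typing: ✓ — T2 -> T2
summary: ordered ✓ | linear ✓ | affine ✓ | relevant ✓ | unrestricted ✓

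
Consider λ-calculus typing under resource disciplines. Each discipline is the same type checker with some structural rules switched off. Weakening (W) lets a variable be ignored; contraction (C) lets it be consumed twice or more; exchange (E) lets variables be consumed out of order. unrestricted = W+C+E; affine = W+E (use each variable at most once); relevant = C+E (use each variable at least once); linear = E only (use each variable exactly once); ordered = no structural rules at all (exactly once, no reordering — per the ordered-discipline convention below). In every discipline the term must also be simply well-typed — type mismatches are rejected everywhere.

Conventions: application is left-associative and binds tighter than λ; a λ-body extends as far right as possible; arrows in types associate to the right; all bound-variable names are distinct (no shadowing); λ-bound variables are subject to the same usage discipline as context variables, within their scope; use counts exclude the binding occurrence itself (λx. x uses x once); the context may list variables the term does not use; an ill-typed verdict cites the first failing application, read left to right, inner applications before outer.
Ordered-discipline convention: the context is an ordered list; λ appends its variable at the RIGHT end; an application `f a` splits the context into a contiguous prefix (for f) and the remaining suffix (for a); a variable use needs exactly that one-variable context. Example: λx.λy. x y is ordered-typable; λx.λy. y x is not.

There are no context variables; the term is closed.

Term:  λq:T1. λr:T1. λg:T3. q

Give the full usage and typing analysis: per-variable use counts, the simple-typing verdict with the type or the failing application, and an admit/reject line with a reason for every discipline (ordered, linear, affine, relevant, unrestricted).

usage: q (λ-bound): 1×; r (λ-bound): 0×; g (λ-bound): 0×
use order (left to right): q
typing: well-typed at T1 → T1 → T3 → T1
ordered: ✗, r, g never used (weakening)
linear: ✗, r, g never used (weakening)
affine: ✓, none of q, r, g used more than once
relevant: ✗, r, g never used (weakening)
unrestricted: ✓, type-checks (T1 → T1 → T3 → T1) and nothing is barred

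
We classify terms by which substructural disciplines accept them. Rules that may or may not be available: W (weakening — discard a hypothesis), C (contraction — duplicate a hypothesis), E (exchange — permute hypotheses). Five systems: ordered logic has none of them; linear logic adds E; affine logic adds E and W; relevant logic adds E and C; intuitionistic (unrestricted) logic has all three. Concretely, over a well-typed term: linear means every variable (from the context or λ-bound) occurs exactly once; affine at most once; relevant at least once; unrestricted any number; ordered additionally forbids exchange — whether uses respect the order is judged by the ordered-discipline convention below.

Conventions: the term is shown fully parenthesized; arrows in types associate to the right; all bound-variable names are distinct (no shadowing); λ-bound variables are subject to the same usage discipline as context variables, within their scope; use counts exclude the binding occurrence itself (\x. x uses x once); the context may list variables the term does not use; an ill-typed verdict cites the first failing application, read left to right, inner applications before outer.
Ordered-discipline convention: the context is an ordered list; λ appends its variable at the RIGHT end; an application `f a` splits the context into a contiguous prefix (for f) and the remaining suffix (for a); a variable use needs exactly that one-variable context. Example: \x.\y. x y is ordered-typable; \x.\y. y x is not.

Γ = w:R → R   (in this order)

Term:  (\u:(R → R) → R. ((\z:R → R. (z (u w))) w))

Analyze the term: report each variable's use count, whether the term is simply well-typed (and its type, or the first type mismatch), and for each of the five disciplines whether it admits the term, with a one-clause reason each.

counts: w ×2; u (bound) ×1; z (bound) ×1
use order (left to right): z, u, w, w
typing: well-typed — term : ((R → R) → R) → R
ordered ✗ (repeated use of w ×2)
linear ✗ (repeated use of w ×2)
affine ✗ (repeated use of w ×2)
relevant ✓ (at least one use each (w, u, z))
unrestricted ✓ (well-typed at ((R → R) → R) → R; no restrictions here)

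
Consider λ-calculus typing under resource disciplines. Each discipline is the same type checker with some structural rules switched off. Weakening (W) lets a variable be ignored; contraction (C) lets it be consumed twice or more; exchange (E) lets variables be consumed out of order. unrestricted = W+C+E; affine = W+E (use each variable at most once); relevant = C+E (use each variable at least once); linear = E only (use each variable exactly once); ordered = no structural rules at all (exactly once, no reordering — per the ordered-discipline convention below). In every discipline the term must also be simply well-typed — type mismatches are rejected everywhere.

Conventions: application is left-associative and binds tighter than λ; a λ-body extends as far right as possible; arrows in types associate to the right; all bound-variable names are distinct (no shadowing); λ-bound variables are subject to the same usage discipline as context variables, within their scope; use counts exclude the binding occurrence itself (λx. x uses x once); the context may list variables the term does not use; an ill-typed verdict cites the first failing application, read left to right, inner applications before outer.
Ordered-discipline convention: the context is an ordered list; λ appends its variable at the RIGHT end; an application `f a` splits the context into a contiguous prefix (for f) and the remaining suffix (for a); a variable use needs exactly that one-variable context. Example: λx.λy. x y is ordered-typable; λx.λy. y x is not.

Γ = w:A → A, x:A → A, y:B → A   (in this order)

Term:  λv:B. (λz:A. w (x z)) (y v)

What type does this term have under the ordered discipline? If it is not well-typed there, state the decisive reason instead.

term : B → A
usage: w: 1×, x: 1×, y: 1×, v (λ-bound): 1×, z (λ-bound): 1×
order of uses: w, x, z, y, v
typing: well-typed — term : B → A
per-discipline verdicts: ordered ✓ · linear ✓ · affine ✓ · relevant ✓ · unrestricted ✓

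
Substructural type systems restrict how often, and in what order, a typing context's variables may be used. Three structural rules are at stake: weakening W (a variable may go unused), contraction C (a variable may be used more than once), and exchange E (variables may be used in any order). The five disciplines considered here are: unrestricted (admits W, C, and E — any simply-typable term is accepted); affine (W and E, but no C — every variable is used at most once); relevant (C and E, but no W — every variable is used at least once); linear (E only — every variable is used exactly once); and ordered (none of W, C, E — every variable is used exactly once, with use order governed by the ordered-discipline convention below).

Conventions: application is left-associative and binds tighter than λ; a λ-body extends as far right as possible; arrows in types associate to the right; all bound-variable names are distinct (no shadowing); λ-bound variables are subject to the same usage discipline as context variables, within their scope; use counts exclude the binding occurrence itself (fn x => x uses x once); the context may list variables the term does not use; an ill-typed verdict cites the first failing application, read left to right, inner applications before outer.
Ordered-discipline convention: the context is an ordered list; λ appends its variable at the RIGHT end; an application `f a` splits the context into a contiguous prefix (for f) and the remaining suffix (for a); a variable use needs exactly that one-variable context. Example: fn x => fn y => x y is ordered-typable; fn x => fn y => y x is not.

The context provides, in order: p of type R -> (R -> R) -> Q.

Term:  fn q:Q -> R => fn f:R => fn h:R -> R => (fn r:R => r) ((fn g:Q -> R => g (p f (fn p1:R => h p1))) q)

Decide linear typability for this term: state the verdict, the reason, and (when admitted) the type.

yes — each of p, q, f, h, r, g, p1 used exactly once; term : (Q -> R) -> R -> (R -> R) -> R
usage: p: 1×, q (bound): 1×, f (bound): 1×, h (bound): 1×, r (bound): 1×, g (bound): 1×, p1 (bound): 1×
use order (left to right): r, g, p, f, h, p1, q
typing: the term checks, with type (Q -> R) -> R -> (R -> R) -> R
all disciplines: ordered ✗ · linear ✓ · affine ✓ · relevant ✓ · unrestricted ✓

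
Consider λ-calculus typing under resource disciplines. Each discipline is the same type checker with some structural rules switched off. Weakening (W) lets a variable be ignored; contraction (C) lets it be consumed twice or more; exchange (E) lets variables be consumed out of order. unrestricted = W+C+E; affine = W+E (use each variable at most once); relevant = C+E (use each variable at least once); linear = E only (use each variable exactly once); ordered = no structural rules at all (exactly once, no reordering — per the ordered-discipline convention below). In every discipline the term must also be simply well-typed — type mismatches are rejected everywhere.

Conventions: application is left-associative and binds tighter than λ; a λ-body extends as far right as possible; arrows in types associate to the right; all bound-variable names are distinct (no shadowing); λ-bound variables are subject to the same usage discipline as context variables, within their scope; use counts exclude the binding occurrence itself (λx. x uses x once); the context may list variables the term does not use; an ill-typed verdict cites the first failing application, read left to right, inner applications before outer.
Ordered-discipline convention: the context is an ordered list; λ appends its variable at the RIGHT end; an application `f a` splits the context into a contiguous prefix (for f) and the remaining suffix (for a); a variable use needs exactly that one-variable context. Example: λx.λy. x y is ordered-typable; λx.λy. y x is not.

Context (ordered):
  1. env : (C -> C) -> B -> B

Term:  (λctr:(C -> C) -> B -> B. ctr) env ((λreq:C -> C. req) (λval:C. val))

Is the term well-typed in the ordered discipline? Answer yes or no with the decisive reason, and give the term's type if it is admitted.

yes — single-use (env, ctr, req, val), ordered derivation ok; term : B -> B
use counts: env: 1×; ctr [bound]: 1×; req [bound]: 1×; val [bound]: 1×
order of uses: ctr, env, req, val
typing: ✓ — B -> B
per-discipline verdicts: ordered ✓ | linear ✓ | affine ✓ | relevant ✓ | unrestricted ✓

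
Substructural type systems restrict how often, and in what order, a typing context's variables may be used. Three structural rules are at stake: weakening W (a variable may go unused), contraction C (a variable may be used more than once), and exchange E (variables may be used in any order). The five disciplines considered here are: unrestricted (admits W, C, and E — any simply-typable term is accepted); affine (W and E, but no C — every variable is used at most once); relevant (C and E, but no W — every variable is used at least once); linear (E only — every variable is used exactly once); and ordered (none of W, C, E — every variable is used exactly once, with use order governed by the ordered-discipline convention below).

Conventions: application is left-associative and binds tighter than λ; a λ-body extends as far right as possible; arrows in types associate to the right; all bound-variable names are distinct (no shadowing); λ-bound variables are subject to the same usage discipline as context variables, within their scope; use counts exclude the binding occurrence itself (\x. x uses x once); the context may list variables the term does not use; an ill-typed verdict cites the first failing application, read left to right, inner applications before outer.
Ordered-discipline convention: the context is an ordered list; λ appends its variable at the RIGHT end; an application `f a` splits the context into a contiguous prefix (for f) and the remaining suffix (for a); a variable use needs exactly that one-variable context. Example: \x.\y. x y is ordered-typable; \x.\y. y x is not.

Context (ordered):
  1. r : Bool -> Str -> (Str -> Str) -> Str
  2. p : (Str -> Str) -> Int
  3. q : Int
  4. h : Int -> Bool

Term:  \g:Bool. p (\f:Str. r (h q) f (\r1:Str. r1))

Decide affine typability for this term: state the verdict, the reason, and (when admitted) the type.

yes — r, p, q, h, g, f, r1: no repeats, contraction unneeded; term : Bool -> Int
variable uses: r: 1×; p: 1×; q: 1×; h: 1×; g (bound): 0×; f (bound): 1×; r1 (bound): 1×
use order (left to right): p, r, h, q, f, r1
typing: well-typed — term : Bool -> Int
per-discipline verdicts: ordered ✗ | linear ✗ | affine ✓ | relevant ✗ | unrestricted ✓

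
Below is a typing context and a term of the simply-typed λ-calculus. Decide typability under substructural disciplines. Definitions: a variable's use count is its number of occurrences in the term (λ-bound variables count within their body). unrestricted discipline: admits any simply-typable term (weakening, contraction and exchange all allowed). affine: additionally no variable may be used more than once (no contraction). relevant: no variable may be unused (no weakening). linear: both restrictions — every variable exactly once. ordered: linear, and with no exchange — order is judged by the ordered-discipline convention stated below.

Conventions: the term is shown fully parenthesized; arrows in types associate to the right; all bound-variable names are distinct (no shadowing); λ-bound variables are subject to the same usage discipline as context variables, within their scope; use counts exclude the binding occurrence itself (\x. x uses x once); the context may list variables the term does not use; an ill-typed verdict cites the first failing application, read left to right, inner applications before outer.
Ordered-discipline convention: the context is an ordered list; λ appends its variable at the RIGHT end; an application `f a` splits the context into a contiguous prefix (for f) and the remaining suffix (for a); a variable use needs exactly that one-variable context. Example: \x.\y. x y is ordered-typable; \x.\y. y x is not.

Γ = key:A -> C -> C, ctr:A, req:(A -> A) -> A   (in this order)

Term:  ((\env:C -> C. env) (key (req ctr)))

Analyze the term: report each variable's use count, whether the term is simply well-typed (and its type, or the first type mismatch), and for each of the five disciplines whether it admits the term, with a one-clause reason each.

use counts: key ×1; ctr ×1; req ×1; env [bound] ×1
left-to-right use order: env, key, req, ctr
typing: ill-typed: an argument A mismatches the expected A -> A
ordered: ✗, a type mismatch blocks all five
linear: ✗, the type mismatch rejects it
affine: ✗, not simply typable
relevant: ✗, fails simple typing
unrestricted: ✗, a type mismatch blocks all five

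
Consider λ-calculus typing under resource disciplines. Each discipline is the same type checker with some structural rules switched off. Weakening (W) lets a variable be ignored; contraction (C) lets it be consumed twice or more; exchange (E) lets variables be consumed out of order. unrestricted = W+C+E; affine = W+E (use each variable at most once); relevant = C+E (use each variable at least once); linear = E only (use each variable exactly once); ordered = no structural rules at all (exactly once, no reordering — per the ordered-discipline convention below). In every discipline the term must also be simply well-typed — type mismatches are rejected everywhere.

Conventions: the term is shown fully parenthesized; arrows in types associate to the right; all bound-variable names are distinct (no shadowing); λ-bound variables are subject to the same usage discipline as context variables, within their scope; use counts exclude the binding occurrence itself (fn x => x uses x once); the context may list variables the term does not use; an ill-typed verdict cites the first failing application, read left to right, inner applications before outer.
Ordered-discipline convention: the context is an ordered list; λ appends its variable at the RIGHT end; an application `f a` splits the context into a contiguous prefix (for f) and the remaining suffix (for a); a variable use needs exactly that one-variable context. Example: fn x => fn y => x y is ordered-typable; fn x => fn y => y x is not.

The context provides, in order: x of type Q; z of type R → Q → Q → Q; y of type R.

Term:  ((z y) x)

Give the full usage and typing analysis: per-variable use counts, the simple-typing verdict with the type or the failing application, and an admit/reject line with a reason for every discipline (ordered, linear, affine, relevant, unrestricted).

counts: x ×1; z ×1; y ×1
order of uses: z, y, x
typing: the term checks, with type Q → Q
ordered ✗ (needs exchange: uses follow z, y, x)
linear ✓ (exactly-once usage across x, z, y)
affine ✓ (none of x, z, y used more than once)
relevant ✓ (every one of x, z, y appears)
unrestricted ✓ (typability at Q → Q is all that's needed)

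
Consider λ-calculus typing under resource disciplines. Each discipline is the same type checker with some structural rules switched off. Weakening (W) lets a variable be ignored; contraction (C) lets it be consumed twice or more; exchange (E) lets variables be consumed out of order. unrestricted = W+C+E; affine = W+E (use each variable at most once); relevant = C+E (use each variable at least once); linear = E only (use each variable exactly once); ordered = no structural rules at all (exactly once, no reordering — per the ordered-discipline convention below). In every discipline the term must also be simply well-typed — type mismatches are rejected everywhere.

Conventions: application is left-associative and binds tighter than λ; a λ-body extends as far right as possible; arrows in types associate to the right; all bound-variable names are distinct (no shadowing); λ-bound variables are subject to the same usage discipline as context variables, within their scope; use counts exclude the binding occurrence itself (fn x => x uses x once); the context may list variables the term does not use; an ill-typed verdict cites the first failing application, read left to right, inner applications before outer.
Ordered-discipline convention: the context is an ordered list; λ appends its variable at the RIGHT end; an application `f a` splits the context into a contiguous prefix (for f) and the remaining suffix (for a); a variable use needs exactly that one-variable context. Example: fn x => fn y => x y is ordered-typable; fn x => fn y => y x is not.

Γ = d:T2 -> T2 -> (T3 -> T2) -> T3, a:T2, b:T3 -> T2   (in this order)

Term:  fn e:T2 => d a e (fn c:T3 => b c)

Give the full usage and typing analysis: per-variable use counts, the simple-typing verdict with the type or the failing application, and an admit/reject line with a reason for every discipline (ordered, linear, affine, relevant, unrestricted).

counts: d: 1×; a: 1×; b: 1×; e [bound]: 1×; c [bound]: 1×
order of uses: d, a, e, b, c
typing: well-typed at T2 -> T3
ordered: ✗, no ordered split (uses run d, a, e, b, c)
linear: ✓, exactly-once usage across d, a, b, e, c
affine: ✓, no duplicate uses among d, a, b, e, c
relevant: ✓, none of d, a, b, e, c goes unused
unrestricted: ✓, type-checks (T2 -> T3) and nothing is barred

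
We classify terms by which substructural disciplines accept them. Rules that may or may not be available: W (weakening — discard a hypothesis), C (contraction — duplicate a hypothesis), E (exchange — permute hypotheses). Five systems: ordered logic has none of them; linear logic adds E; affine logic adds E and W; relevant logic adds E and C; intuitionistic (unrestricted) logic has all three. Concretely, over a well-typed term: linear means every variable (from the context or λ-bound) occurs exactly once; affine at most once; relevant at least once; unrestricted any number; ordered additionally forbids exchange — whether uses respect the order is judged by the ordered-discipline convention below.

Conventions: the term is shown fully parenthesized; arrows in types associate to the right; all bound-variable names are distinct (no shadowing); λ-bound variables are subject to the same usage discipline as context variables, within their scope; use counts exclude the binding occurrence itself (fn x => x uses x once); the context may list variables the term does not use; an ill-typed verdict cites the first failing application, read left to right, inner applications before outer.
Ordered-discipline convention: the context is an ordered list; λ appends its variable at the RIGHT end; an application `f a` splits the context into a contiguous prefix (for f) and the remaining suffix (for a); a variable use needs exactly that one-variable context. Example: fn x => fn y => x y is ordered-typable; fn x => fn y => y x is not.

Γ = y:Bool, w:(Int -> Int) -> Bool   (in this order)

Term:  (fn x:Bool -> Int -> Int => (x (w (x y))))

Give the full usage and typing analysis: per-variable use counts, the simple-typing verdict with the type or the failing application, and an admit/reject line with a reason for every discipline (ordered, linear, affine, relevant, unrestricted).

variable uses: y: 1, w: 1, x (bound): 2
use order (left to right): x, w, x, y
typing: ✓ — (Bool -> Int -> Int) -> Int -> Int
ordered ✗ (repeated use of x ×2)
linear ✗ (repeated use of x ×2)
affine ✗ (repeated use of x ×2)
relevant ✓ (at least one use each (y, w, x))
unrestricted ✓ (simply typable at (Bool -> Int -> Int) -> Int -> Int; W, C, E all held)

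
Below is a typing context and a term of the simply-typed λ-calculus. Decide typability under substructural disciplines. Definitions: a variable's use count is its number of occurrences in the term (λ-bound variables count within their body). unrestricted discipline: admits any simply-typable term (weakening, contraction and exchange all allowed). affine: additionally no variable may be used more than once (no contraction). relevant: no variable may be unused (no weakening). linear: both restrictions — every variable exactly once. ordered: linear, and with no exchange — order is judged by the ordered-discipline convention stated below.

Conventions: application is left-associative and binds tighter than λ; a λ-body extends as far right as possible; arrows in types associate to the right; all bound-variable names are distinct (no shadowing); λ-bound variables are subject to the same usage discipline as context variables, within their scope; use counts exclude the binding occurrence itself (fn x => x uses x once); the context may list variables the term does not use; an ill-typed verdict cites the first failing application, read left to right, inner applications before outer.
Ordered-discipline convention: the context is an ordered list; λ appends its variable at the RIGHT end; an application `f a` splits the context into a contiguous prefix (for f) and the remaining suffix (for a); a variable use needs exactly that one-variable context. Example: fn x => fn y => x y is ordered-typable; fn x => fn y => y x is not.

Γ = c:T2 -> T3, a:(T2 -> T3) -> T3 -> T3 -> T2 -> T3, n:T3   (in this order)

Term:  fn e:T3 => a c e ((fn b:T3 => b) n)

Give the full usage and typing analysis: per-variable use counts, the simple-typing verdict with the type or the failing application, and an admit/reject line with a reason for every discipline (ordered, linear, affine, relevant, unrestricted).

use counts: c ×1, a ×1, n ×1, e [bound] ×1, b [bound] ×1
use order (left to right): a, c, e, b, n
typing: well-typed — term : T3 -> T2 -> T3
ordered: ✗ — no ordered split (uses run a, c, e, b, n)
linear: ✓ — exactly-once usage across c, a, n, e, b
affine: ✓ — none of c, a, n, e, b used more than once
relevant: ✓ — at least one use each (c, a, n, e, b)
unrestricted: ✓ — type-checks (T3 -> T2 -> T3) and nothing is barred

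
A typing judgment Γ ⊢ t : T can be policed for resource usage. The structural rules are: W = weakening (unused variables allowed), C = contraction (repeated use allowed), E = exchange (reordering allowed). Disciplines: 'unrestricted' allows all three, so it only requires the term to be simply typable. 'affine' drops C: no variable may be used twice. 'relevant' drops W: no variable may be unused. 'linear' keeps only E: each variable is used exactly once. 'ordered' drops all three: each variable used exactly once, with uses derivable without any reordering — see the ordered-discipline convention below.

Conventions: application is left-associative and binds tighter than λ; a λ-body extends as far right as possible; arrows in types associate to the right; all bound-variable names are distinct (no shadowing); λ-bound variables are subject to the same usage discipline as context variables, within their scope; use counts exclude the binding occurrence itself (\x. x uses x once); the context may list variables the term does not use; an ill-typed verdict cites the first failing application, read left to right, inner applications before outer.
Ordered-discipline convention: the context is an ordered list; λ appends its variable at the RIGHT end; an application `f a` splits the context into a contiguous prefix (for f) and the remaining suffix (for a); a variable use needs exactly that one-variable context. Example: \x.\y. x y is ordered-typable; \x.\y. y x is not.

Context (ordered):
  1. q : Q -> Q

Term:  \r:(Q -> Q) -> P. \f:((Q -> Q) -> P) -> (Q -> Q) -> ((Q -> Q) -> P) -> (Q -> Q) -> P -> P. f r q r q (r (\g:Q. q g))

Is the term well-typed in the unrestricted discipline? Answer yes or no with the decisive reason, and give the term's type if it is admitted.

yes — type-checks (((Q -> Q) -> P) -> (((Q -> Q) -> P) -> (Q -> Q) -> ((Q -> Q) -> P) -> (Q -> Q) -> P -> P) -> P) and nothing is barred; term : ((Q -> Q) -> P) -> (((Q -> Q) -> P) -> (Q -> Q) -> ((Q -> Q) -> P) -> (Q -> Q) -> P -> P) -> P
counts: q: 3, r (bound): 3, f (bound): 1, g (bound): 1
use order (left to right): f, r, q, r, q, r, q, g
typing: well-typed — term : ((Q -> Q) -> P) -> (((Q -> Q) -> P) -> (Q -> Q) -> ((Q -> Q) -> P) -> (Q -> Q) -> P -> P) -> P
summary: ordered ✗; linear ✗; affine ✗; relevant ✓; unrestricted ✓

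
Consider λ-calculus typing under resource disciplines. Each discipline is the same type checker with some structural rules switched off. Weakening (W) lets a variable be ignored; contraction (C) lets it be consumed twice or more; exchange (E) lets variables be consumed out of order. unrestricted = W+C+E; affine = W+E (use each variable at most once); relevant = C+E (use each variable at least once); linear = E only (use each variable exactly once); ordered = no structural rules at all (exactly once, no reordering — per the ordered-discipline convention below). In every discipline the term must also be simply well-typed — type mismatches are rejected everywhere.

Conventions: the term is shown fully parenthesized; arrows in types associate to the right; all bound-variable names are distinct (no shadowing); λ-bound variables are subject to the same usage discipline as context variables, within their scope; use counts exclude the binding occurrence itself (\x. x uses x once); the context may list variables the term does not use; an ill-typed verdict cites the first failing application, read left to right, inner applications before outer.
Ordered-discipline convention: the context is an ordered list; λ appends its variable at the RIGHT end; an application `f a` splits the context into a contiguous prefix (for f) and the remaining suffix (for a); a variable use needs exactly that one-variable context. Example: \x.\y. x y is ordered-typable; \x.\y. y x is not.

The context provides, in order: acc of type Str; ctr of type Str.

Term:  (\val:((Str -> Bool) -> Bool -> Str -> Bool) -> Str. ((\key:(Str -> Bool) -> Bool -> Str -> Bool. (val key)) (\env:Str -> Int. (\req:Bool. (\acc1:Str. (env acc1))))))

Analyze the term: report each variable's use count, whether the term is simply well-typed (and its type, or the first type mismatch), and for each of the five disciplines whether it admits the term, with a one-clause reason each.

usage: acc=0; ctr=0; val (bound)=1; key (bound)=1; env (bound)=1; req (bound)=0; acc1 (bound)=1
order of uses: val, key, env, acc1
typing: ill-typed: argument of type (Str -> Int) -> Bool -> Str -> Int where (Str -> Bool) -> Bool -> Str -> Bool is required
ordered: ✗, fails simple typing
linear: ✗, a type mismatch blocks all five
affine: ✗, the type mismatch rejects it
relevant: ✗, not simply typable
unrestricted: ✗, fails simple typing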